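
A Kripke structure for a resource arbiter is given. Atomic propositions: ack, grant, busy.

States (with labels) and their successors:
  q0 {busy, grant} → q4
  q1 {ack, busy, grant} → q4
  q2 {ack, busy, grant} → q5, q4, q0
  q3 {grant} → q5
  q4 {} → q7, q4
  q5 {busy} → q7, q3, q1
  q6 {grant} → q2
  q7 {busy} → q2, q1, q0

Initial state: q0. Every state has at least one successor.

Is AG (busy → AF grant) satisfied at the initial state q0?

Yes

States satisfying busy → AF grant: {q0, q1, q2, q3, q4, q5, q6, q7}.
States satisfying AG (busy → AF grant): {q0, q1, q2, q3, q4, q5, q6, q7}.
Every state reachable from q0 satisfies busy → AF grant.
q0 ∈ Sat(AG (busy → AF grant)).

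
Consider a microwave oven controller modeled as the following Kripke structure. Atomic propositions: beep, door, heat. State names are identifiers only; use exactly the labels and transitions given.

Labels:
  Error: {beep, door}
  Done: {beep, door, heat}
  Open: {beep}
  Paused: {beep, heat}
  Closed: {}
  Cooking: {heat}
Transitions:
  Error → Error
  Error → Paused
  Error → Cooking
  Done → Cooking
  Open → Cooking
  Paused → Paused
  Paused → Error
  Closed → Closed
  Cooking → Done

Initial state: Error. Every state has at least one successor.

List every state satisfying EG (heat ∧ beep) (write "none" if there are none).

{Paused}

States satisfying heat ∧ beep: {Done, Paused}.
States satisfying EG (heat ∧ beep): {Paused}.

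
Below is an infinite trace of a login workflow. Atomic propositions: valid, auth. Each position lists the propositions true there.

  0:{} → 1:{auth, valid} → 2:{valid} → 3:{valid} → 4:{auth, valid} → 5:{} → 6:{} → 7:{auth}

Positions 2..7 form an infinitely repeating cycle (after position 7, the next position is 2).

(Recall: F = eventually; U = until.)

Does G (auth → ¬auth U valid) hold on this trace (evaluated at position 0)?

Does not hold

auth → ¬auth U valid must hold at every position from 0 onward. It fails at position 7, so G (auth → ¬auth U valid) is false.
Positions where auth holds: 1, 4, 7.
Check ¬auth U valid at each: 1→ok, 4→ok, 7→fails.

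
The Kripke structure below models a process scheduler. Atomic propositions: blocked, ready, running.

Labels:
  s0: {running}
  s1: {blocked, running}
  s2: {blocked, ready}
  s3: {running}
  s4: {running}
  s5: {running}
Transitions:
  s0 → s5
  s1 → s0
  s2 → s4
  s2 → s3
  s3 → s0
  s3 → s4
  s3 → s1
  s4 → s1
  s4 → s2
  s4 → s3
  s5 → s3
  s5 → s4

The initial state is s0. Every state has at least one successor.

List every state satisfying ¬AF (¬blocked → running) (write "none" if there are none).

none

States satisfying ¬blocked → running: {s0, s1, s2, s3, s4, s5}.
States satisfying AF (¬blocked → running): {s0, s1, s2, s3, s4, s5}.
States satisfying ¬AF (¬blocked → running): ∅.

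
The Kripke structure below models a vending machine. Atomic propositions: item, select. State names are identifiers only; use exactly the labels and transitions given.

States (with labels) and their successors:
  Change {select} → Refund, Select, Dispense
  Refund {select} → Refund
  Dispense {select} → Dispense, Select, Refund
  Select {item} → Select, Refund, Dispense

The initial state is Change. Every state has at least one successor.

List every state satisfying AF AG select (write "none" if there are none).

{Refund}

States satisfying AG select: {Refund}.
States satisfying AF AG select: {Refund}.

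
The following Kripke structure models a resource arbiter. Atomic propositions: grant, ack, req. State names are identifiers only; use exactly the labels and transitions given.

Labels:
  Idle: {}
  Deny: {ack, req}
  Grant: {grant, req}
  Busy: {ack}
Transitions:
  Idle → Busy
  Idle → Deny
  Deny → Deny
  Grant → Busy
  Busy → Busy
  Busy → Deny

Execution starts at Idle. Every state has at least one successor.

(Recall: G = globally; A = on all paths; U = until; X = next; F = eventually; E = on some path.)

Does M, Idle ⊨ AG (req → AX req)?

States satisfying req → AX req: {Idle, Deny, Busy}.
States satisfying AG (req → AX req): {Idle, Deny, Busy}.
Every state reachable from Idle satisfies req → AX req.
Idle ∈ Sat(AG (req → AX req)).

Yes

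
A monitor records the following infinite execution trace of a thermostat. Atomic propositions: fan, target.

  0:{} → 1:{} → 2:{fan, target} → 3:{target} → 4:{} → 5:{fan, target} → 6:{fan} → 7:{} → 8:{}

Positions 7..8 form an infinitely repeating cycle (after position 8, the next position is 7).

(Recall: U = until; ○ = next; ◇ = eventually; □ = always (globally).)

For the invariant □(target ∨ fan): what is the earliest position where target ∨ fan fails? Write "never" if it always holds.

0

At position 0 the labels are {}, so target ∨ fan is false there. This is the first violation.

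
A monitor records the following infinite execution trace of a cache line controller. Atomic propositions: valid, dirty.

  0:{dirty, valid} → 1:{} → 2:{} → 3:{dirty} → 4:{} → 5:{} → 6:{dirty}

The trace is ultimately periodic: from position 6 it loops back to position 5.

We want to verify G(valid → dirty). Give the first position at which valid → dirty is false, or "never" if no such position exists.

never

valid → dirty holds at every position 0..6, and those are all the positions the trace ever visits, so the invariant G(valid → dirty) is never violated.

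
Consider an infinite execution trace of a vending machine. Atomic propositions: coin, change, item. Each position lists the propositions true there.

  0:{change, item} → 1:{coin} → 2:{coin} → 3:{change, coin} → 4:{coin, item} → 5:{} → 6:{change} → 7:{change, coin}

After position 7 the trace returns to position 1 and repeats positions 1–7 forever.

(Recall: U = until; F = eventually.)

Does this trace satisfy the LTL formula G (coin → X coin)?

Violated

coin → X coin must hold at every position from 0 onward. It fails at position 4, so G (coin → X coin) is false.
Positions where coin holds: 1, 2, 3, 4, 7.
Check X coin at each: 1→ok, 2→ok, 3→ok, 4→fails, 7→ok.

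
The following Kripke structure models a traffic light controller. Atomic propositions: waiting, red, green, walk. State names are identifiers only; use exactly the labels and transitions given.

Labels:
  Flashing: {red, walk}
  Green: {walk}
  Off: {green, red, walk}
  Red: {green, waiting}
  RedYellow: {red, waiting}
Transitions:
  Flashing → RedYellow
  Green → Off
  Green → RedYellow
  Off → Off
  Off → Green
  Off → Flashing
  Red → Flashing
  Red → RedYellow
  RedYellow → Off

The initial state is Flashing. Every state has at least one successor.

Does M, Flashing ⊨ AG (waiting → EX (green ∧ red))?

Yes

States satisfying waiting → EX (green ∧ red): {Flashing, Green, Off, RedYellow}.
States satisfying AG (waiting → EX (green ∧ red)): {Flashing, Green, Off, RedYellow}.
Every state reachable from Flashing satisfies waiting → EX (green ∧ red).
Flashing ∈ Sat(AG (waiting → EX (green ∧ red))).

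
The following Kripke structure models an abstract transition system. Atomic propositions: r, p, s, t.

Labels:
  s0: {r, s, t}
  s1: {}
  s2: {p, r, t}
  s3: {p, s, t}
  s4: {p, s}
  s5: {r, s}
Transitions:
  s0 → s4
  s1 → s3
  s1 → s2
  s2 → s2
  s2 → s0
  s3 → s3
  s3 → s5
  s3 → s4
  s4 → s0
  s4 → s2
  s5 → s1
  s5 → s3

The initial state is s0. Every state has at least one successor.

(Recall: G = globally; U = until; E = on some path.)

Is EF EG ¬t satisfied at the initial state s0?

No

States satisfying EG ¬t: ∅.
States satisfying EF EG ¬t: ∅.
No suitable path/successor from s0 witnesses the formula.
s0 ∉ Sat(EF EG ¬t).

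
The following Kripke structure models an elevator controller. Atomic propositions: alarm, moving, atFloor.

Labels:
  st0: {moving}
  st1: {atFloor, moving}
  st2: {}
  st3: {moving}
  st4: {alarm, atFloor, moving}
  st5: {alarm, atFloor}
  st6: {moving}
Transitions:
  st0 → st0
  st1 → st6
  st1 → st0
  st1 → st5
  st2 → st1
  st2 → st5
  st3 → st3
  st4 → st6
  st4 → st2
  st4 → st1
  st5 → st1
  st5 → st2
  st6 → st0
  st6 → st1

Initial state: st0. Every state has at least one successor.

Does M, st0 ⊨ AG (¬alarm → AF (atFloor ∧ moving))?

No

States satisfying ¬alarm → AF (atFloor ∧ moving): {st1, st4, st5}.
States satisfying AG (¬alarm → AF (atFloor ∧ moving)): ∅.
st0 is reachable from st0 and violates ¬alarm → AF (atFloor ∧ moving), so AG fails at st0.
st0 ∉ Sat(AG (¬alarm → AF (atFloor ∧ moving))).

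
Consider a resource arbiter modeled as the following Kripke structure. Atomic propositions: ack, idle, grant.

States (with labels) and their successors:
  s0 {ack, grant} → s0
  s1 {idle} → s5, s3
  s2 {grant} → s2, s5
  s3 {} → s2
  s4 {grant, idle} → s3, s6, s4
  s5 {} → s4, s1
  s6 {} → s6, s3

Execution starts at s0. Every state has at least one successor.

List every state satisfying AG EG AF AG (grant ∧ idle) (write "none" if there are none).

States satisfying EG AF AG (grant ∧ idle): ∅.
States satisfying AG EG AF AG (grant ∧ idle): ∅.

none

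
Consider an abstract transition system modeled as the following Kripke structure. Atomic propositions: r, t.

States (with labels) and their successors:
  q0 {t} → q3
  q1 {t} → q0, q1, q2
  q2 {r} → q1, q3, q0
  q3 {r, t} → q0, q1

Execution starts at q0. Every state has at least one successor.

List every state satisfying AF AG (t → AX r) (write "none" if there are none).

States satisfying AG (t → AX r): ∅.
States satisfying AF AG (t → AX r): ∅.

none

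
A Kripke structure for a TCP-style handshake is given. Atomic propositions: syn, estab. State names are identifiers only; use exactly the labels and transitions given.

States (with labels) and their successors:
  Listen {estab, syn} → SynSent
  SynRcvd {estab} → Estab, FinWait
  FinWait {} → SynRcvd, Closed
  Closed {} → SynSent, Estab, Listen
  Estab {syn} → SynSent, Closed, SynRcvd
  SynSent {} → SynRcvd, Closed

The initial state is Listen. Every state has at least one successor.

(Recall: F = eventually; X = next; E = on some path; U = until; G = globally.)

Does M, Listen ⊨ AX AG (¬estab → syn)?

Does not hold

States satisfying AG (¬estab → syn): ∅.
States satisfying AX AG (¬estab → syn): ∅.
Listen ∉ Sat(AX AG (¬estab → syn)).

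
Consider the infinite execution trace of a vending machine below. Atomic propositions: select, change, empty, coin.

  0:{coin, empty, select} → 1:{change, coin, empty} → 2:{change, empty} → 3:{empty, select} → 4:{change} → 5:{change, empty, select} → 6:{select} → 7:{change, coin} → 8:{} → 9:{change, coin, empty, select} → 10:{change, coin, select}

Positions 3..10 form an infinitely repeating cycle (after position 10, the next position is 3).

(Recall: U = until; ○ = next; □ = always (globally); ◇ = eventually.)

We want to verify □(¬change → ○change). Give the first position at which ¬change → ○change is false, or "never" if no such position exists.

¬change → ○change holds at every position 0..10, and those are all the positions the trace ever visits, so the invariant □(¬change → ○change) is never violated.

never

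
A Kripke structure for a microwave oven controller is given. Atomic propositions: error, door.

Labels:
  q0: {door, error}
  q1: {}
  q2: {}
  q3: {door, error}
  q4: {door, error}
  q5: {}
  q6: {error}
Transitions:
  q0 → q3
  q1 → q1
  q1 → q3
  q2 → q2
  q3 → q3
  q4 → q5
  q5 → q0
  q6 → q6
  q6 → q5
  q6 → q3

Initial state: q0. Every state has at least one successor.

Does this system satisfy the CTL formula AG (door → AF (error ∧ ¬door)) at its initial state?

States satisfying door → AF (error ∧ ¬door): {q1, q2, q5, q6}.
States satisfying AG (door → AF (error ∧ ¬door)): {q2}.
q0 is reachable from q0 and violates door → AF (error ∧ ¬door), so AG fails at q0.
q0 ∉ Sat(AG (door → AF (error ∧ ¬door))).

Does not hold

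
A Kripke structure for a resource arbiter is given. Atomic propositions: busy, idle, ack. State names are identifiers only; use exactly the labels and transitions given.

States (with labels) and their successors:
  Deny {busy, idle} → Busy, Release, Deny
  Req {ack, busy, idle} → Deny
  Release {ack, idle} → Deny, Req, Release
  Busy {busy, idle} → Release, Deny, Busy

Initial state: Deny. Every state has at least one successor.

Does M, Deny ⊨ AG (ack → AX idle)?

States satisfying ack → AX idle: {Deny, Req, Release, Busy}.
States satisfying AG (ack → AX idle): {Deny, Req, Release, Busy}.
Every state reachable from Deny satisfies ack → AX idle.
Deny ∈ Sat(AG (ack → AX idle)).

Satisfied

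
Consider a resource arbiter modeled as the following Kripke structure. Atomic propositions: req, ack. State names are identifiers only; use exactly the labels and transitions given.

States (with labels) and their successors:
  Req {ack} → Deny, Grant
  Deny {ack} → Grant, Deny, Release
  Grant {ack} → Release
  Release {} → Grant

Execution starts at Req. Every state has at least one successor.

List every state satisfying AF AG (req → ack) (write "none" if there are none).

{Req, Deny, Grant, Release}

States satisfying AG (req → ack): {Req, Deny, Grant, Release}.
States satisfying AF AG (req → ack): {Req, Deny, Grant, Release}.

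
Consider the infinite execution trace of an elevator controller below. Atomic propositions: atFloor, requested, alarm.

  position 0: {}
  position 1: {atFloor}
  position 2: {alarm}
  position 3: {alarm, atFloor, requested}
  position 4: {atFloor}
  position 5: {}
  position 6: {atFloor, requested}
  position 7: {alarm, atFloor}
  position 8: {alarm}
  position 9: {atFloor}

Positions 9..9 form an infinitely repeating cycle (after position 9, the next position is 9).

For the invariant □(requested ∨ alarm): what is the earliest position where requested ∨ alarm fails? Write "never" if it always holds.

0

At position 0 the labels are {}, so requested ∨ alarm is false there. This is the first violation.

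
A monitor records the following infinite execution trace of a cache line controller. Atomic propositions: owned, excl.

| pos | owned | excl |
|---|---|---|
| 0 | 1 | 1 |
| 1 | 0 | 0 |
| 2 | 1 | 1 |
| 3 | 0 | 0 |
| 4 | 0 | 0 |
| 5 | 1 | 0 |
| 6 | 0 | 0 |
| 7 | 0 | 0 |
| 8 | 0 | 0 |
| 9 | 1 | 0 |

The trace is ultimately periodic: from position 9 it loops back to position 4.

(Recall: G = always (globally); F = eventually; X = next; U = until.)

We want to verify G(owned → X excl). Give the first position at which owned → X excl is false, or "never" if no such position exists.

0

At position 0 the labels are {excl, owned} and the next position 1 has {}, so owned → X excl is false there. This is the first violation.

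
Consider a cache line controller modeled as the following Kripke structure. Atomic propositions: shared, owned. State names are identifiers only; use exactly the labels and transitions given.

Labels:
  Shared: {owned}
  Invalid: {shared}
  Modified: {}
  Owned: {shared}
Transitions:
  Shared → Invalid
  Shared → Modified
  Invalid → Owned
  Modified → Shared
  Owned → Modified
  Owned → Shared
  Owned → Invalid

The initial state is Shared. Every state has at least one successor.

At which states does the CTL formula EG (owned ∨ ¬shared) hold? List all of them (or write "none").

States satisfying owned ∨ ¬shared: {Shared, Modified}.
States satisfying EG (owned ∨ ¬shared): {Shared, Modified}.

{Shared, Modified}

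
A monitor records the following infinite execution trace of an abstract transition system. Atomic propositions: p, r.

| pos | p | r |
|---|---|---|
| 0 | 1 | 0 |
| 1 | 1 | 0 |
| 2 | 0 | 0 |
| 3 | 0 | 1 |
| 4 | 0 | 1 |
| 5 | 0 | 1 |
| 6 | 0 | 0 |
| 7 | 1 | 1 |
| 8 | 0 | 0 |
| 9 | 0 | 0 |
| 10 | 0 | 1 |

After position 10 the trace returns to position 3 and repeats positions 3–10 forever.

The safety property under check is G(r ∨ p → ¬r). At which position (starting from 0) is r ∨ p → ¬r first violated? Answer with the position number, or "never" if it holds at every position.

Check r ∨ p → ¬r at each position in order: 0 ✓, 1 ✓, 2 ✓.
At position 3 the labels are {r}, so r ∨ p → ¬r is false there. This is the first violation.

3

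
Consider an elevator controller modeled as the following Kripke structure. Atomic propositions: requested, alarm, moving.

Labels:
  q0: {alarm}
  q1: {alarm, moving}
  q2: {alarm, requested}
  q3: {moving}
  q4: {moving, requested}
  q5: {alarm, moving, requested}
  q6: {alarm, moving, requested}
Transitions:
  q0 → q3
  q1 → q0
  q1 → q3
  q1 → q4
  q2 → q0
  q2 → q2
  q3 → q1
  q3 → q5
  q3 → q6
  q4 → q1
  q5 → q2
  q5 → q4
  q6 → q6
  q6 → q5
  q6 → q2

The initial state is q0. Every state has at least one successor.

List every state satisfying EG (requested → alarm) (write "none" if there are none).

{q0, q1, q2, q3, q5, q6}

States satisfying requested → alarm: {q0, q1, q2, q3, q5, q6}.
States satisfying EG (requested → alarm): {q0, q1, q2, q3, q5, q6}.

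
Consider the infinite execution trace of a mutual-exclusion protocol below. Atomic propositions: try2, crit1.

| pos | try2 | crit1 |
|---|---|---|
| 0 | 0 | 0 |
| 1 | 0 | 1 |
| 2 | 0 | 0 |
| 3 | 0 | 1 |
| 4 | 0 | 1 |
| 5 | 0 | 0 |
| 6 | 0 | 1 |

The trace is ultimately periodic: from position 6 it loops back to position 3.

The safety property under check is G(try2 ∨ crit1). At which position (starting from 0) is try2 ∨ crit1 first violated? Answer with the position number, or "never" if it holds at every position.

0

At position 0 the labels are {}, so try2 ∨ crit1 is false there. This is the first violation.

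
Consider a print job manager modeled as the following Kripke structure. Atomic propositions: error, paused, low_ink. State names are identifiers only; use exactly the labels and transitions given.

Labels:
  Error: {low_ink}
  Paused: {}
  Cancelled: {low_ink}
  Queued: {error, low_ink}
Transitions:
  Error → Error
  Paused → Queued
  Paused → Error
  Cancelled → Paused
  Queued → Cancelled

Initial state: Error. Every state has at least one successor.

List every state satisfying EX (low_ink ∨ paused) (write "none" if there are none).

{Error, Paused, Queued}

States satisfying low_ink ∨ paused: {Error, Cancelled, Queued}.
States satisfying EX (low_ink ∨ paused): {Error, Paused, Queued}.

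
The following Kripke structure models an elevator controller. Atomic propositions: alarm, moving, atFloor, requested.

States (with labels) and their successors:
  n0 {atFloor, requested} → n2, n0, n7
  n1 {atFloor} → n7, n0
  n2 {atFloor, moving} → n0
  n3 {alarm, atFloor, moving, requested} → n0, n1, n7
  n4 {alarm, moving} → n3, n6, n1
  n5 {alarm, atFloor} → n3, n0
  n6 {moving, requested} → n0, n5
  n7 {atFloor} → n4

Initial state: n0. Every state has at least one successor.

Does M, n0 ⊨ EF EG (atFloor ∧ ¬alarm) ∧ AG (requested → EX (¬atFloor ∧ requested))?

States satisfying EG (atFloor ∧ ¬alarm): {n0, n1, n2}.
States satisfying EF EG (atFloor ∧ ¬alarm): {n0, n1, n2, n3, n4, n5, n6, n7}.
States satisfying requested → EX (¬atFloor ∧ requested): {n1, n2, n4, n5, n7}.
States satisfying AG (requested → EX (¬atFloor ∧ requested)): ∅.
States satisfying EF EG (atFloor ∧ ¬alarm) ∧ AG (requested → EX (¬atFloor ∧ requested)): ∅.
n0 ∉ Sat(EF EG (atFloor ∧ ¬alarm) ∧ AG (requested → EX (¬atFloor ∧ requested))).

No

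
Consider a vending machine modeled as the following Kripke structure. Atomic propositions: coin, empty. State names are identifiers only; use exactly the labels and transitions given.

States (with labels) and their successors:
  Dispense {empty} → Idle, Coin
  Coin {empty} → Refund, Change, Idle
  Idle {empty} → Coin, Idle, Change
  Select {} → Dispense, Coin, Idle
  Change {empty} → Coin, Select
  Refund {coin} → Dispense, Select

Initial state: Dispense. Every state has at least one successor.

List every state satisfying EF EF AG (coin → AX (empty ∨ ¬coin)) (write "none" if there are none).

States satisfying EF AG (coin → AX (empty ∨ ¬coin)): {Dispense, Coin, Idle, Select, Change, Refund}.
States satisfying EF EF AG (coin → AX (empty ∨ ¬coin)): {Dispense, Coin, Idle, Select, Change, Refund}.

{Dispense, Coin, Idle, Select, Change, Refund}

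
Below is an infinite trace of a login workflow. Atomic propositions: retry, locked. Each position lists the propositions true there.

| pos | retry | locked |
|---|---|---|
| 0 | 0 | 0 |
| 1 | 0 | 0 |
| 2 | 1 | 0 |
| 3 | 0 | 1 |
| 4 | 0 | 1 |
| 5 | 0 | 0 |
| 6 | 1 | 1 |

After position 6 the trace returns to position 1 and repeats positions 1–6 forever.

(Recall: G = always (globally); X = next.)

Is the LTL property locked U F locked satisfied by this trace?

Yes

Walking from position 0: F locked first holds at position 0, and locked holds at every earlier position along the way, so locked U F locked holds.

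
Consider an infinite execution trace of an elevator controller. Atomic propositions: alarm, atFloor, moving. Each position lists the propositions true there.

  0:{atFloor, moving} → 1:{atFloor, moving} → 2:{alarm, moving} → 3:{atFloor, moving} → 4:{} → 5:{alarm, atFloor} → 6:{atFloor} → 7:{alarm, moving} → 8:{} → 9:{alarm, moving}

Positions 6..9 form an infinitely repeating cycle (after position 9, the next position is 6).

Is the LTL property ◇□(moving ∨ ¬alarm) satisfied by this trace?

□(moving ∨ ¬alarm) holds at position 6, which is reachable from 0, so ◇□(moving ∨ ¬alarm) holds.

Satisfied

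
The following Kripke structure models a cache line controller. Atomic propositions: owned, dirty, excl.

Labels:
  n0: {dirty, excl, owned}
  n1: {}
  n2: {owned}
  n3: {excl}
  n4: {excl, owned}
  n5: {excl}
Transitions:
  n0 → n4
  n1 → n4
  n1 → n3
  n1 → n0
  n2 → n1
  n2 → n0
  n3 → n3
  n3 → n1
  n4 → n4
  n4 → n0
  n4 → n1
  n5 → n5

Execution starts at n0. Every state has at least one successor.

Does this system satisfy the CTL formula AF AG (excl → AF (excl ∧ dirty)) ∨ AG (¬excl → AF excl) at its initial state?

States satisfying AG (excl → AF (excl ∧ dirty)): ∅.
States satisfying AF AG (excl → AF (excl ∧ dirty)): ∅.
States satisfying ¬excl → AF excl: {n0, n1, n2, n3, n4, n5}.
States satisfying AG (¬excl → AF excl): {n0, n1, n2, n3, n4, n5}.
States satisfying AF AG (excl → AF (excl ∧ dirty)) ∨ AG (¬excl → AF excl): {n0, n1, n2, n3, n4, n5}.
n0 ∈ Sat(AF AG (excl → AF (excl ∧ dirty)) ∨ AG (¬excl → AF excl)).

Holds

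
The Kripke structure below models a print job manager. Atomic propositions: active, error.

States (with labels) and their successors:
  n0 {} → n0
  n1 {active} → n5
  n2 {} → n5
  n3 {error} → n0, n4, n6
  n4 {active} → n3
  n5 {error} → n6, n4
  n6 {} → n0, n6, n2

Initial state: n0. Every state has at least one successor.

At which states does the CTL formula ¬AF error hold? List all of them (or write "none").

States satisfying error: {n3, n5}.
States satisfying AF error: {n1, n2, n3, n4, n5}.
States satisfying ¬AF error: {n0, n6}.

{n0, n6}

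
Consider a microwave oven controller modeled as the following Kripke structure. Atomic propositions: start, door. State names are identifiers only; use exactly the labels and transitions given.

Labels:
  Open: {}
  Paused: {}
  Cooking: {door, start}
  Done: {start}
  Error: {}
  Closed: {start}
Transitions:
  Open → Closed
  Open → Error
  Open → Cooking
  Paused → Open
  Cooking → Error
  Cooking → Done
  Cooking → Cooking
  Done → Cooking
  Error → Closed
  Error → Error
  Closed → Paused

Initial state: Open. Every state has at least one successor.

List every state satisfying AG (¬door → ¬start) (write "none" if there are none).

none

States satisfying ¬door → ¬start: {Open, Paused, Cooking, Error}.
States satisfying AG (¬door → ¬start): ∅.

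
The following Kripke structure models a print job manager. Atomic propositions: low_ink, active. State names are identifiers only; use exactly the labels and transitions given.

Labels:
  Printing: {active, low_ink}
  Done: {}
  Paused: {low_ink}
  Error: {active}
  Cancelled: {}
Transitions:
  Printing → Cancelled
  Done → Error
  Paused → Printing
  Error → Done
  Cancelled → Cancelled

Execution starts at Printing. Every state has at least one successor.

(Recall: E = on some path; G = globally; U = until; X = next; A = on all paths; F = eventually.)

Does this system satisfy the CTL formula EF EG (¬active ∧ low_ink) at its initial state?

No

States satisfying EG (¬active ∧ low_ink): ∅.
States satisfying EF EG (¬active ∧ low_ink): ∅.
No suitable path/successor from Printing witnesses the formula.
Printing ∉ Sat(EF EG (¬active ∧ low_ink)).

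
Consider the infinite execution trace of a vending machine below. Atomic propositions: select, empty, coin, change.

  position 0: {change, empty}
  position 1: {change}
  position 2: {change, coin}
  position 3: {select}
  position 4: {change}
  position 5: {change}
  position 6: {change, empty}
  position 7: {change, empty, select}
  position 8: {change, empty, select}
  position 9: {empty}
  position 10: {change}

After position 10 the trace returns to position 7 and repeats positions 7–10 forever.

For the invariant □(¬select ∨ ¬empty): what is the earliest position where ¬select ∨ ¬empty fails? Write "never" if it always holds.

Check ¬select ∨ ¬empty at each position in order: 0 ✓, 1 ✓, 2 ✓, 3 ✓, 4 ✓, 5 ✓, 6 ✓.
At position 7 the labels are {change, empty, select}, so ¬select ∨ ¬empty is false there. This is the first violation.

7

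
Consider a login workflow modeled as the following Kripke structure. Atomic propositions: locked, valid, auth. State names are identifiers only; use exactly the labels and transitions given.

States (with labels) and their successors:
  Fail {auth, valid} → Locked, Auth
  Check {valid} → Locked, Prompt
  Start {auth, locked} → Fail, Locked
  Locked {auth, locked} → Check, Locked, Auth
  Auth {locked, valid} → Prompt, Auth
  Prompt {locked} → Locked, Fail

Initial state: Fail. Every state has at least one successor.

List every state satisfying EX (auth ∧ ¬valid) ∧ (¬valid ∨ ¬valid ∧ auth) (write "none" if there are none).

States satisfying auth ∧ ¬valid: {Start, Locked}.
States satisfying EX (auth ∧ ¬valid): {Fail, Check, Start, Locked, Prompt}.
States satisfying ¬valid: {Start, Locked, Prompt}.
States satisfying ¬valid ∧ auth: {Start, Locked}.
States satisfying ¬valid ∨ ¬valid ∧ auth: {Start, Locked, Prompt}.
States satisfying EX (auth ∧ ¬valid) ∧ (¬valid ∨ ¬valid ∧ auth): {Start, Locked, Prompt}.

{Start, Locked, Prompt}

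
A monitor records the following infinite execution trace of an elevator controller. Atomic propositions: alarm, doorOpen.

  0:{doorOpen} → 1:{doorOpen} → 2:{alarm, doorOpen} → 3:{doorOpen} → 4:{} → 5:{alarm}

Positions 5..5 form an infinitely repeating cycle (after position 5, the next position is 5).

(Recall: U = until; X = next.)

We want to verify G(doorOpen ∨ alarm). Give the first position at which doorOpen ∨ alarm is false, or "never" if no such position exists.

Check doorOpen ∨ alarm at each position in order: 0 ✓, 1 ✓, 2 ✓, 3 ✓.
At position 4 the labels are {}, so doorOpen ∨ alarm is false there. This is the first violation.

4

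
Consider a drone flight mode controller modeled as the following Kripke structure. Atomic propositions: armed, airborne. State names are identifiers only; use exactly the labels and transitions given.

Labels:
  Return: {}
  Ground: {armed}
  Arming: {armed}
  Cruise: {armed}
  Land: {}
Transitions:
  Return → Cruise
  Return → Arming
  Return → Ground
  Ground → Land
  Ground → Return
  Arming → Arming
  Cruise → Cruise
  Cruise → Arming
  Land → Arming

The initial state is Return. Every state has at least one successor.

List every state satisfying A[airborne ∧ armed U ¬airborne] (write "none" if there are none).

{Return, Ground, Arming, Cruise, Land}

States satisfying airborne ∧ armed: ∅.
States satisfying ¬airborne: {Return, Ground, Arming, Cruise, Land}.
States satisfying A[airborne ∧ armed U ¬airborne]: {Return, Ground, Arming, Cruise, Land}.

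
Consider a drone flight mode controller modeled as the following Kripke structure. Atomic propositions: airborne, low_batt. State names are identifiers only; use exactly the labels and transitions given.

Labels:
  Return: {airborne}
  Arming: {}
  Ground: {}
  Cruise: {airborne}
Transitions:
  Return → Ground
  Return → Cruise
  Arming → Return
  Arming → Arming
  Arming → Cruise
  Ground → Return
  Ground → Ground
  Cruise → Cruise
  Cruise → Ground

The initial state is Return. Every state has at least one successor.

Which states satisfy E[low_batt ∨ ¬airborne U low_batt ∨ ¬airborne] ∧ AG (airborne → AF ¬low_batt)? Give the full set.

{Arming, Ground}

States satisfying low_batt ∨ ¬airborne: {Arming, Ground}.
States satisfying E[low_batt ∨ ¬airborne U low_batt ∨ ¬airborne]: {Arming, Ground}.
States satisfying airborne → AF ¬low_batt: {Return, Arming, Ground, Cruise}.
States satisfying AG (airborne → AF ¬low_batt): {Return, Arming, Ground, Cruise}.
States satisfying E[low_batt ∨ ¬airborne U low_batt ∨ ¬airborne] ∧ AG (airborne → AF ¬low_batt): {Arming, Ground}.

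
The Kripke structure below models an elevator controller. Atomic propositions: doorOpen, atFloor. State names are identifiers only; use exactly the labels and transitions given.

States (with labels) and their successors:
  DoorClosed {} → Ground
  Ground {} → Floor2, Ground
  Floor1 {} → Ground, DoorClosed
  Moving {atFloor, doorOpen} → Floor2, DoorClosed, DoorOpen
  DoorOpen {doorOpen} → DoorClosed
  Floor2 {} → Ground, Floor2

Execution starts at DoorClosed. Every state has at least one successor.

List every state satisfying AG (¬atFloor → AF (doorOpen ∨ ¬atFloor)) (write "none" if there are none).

{DoorClosed, Ground, Floor1, Moving, DoorOpen, Floor2}

States satisfying ¬atFloor → AF (doorOpen ∨ ¬atFloor): {DoorClosed, Ground, Floor1, Moving, DoorOpen, Floor2}.
States satisfying AG (¬atFloor → AF (doorOpen ∨ ¬atFloor)): {DoorClosed, Ground, Floor1, Moving, DoorOpen, Floor2}.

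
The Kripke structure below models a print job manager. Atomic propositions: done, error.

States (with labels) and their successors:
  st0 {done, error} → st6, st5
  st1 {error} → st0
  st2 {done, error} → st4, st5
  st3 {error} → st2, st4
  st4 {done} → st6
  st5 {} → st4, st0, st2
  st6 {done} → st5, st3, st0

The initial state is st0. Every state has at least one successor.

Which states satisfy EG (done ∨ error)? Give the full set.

{st0, st1, st2, st3, st4, st6}

States satisfying done ∨ error: {st0, st1, st2, st3, st4, st6}.
States satisfying EG (done ∨ error): {st0, st1, st2, st3, st4, st6}.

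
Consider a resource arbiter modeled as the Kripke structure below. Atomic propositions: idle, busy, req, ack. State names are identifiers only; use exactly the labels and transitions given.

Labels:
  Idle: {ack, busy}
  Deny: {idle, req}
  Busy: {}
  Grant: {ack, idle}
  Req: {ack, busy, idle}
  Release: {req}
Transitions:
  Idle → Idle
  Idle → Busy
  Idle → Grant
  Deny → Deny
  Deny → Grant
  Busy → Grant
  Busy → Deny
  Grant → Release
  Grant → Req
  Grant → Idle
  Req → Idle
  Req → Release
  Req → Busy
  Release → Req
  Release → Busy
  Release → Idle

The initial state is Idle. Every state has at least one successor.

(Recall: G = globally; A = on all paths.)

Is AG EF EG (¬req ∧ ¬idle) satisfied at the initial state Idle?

Satisfied

States satisfying EF EG (¬req ∧ ¬idle): {Idle, Deny, Busy, Grant, Req, Release}.
States satisfying AG EF EG (¬req ∧ ¬idle): {Idle, Deny, Busy, Grant, Req, Release}.
Every state reachable from Idle satisfies EF EG (¬req ∧ ¬idle).
Idle ∈ Sat(AG EF EG (¬req ∧ ¬idle)).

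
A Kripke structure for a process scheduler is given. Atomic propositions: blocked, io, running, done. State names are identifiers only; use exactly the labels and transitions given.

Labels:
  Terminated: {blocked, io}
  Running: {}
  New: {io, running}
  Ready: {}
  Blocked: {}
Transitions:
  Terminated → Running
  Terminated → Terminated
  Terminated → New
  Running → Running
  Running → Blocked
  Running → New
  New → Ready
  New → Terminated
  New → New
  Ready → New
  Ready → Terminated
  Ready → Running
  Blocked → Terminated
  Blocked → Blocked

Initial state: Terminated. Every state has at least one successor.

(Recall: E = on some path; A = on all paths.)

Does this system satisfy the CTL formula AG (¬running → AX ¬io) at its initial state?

States satisfying ¬running → AX ¬io: {New}.
States satisfying AG (¬running → AX ¬io): ∅.
Blocked is reachable from Terminated and violates ¬running → AX ¬io, so AG fails at Terminated.
Terminated ∉ Sat(AG (¬running → AX ¬io)).

Does not hold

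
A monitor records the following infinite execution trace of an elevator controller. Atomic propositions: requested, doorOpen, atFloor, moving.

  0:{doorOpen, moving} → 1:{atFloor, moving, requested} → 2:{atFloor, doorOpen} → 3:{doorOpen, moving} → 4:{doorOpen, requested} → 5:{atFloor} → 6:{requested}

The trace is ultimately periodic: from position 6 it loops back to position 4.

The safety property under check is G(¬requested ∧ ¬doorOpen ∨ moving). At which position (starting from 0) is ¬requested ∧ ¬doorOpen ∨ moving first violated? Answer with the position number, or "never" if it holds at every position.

Check ¬requested ∧ ¬doorOpen ∨ moving at each position in order: 0 ✓, 1 ✓.
At position 2 the labels are {atFloor, doorOpen}, so ¬requested ∧ ¬doorOpen ∨ moving is false there. This is the first violation.

2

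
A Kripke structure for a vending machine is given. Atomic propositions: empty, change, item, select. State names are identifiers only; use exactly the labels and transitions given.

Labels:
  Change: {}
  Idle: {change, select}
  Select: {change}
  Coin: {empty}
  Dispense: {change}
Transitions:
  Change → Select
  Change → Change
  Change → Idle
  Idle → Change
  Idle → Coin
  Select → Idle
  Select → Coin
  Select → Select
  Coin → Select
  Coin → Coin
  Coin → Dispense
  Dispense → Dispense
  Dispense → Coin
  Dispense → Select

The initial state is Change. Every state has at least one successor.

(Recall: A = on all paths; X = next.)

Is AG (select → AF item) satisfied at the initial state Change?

Does not hold

States satisfying select → AF item: {Change, Select, Coin, Dispense}.
States satisfying AG (select → AF item): ∅.
Idle is reachable from Change and violates select → AF item, so AG fails at Change.
Change ∉ Sat(AG (select → AF item)).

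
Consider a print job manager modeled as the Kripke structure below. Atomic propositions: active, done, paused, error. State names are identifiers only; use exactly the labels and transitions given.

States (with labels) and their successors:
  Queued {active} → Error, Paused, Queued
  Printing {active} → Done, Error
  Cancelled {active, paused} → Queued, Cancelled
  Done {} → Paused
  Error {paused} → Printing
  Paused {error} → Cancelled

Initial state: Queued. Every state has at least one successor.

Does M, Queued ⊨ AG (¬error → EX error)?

Does not hold

States satisfying ¬error → EX error: {Queued, Done, Paused}.
States satisfying AG (¬error → EX error): ∅.
Cancelled is reachable from Queued and violates ¬error → EX error, so AG fails at Queued.
Queued ∉ Sat(AG (¬error → EX error)).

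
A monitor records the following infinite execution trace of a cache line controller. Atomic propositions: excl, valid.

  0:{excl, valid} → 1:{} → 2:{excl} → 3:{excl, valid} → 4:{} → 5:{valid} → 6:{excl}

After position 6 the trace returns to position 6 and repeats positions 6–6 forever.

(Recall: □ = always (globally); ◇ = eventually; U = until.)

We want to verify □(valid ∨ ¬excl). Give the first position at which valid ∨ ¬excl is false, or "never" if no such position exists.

2

Check valid ∨ ¬excl at each position in order: 0 ✓, 1 ✓.
At position 2 the labels are {excl}, so valid ∨ ¬excl is false there. This is the first violation.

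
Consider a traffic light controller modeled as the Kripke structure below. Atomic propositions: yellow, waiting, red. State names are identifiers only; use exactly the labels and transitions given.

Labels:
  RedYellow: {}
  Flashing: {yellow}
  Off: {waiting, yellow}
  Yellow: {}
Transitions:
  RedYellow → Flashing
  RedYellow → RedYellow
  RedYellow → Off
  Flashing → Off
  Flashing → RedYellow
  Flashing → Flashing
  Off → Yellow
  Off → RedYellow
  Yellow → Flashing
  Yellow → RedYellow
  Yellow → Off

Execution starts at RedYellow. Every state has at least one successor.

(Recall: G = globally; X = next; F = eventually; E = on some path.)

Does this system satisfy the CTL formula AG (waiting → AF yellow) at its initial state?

States satisfying waiting → AF yellow: {RedYellow, Flashing, Off, Yellow}.
States satisfying AG (waiting → AF yellow): {RedYellow, Flashing, Off, Yellow}.
Every state reachable from RedYellow satisfies waiting → AF yellow.
RedYellow ∈ Sat(AG (waiting → AF yellow)).

Yes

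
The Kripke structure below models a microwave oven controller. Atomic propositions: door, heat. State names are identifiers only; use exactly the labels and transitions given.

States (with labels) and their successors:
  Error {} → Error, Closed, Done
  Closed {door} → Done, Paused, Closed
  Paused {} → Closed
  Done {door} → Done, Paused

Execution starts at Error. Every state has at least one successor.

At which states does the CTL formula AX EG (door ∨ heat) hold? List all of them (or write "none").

{Paused}

States satisfying EG (door ∨ heat): {Closed, Done}.
States satisfying AX EG (door ∨ heat): {Paused}.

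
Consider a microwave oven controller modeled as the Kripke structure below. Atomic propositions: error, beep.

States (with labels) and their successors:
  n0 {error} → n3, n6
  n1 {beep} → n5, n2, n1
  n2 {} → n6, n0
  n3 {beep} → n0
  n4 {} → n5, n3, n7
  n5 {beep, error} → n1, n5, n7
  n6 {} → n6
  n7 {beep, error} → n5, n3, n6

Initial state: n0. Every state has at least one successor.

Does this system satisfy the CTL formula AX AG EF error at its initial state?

Does not hold

States satisfying AG EF error: ∅.
States satisfying AX AG EF error: ∅.
n0 ∉ Sat(AX AG EF error).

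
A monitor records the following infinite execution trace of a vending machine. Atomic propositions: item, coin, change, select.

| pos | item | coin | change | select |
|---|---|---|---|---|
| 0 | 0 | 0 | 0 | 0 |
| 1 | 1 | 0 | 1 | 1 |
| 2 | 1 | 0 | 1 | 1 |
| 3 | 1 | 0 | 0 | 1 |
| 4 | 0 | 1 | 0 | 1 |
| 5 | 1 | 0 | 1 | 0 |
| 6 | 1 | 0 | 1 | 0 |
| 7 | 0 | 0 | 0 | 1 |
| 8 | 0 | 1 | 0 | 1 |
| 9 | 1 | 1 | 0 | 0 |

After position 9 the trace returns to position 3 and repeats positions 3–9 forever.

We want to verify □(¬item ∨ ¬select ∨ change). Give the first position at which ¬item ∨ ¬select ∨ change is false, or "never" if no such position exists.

3

Check ¬item ∨ ¬select ∨ change at each position in order: 0 ✓, 1 ✓, 2 ✓.
At position 3 the labels are {item, select}, so ¬item ∨ ¬select ∨ change is false there. This is the first violation.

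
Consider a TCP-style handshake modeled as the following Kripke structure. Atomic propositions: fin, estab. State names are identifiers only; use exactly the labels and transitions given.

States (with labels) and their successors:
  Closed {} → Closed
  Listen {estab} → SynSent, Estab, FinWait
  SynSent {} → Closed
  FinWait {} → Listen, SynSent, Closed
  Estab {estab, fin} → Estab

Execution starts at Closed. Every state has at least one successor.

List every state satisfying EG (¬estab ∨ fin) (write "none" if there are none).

States satisfying ¬estab ∨ fin: {Closed, SynSent, FinWait, Estab}.
States satisfying EG (¬estab ∨ fin): {Closed, SynSent, FinWait, Estab}.

{Closed, SynSent, FinWait, Estab}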